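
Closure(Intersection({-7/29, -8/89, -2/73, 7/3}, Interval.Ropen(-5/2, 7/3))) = {-7/29, -8/89, -2/73}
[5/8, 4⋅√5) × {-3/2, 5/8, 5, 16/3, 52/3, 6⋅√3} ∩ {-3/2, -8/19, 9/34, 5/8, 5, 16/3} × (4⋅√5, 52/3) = {5/8, 5, 16/3} × {6⋅√3}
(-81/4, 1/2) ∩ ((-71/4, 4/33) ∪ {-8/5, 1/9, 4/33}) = (-71/4, 4/33]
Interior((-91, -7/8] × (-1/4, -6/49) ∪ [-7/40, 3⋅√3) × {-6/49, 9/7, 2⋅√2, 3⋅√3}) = (-91, -7/8) × (-1/4, -6/49)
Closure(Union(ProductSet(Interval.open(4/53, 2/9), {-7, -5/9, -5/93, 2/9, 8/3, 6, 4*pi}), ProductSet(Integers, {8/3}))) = Union(ProductSet(Integers, {8/3}), ProductSet(Interval(4/53, 2/9), {-7, -5/9, -5/93, 2/9, 8/3, 6, 4*pi}))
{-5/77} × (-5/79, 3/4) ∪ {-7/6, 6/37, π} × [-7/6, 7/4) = ({-5/77} × (-5/79, 3/4)) ∪ ({-7/6, 6/37, π} × [-7/6, 7/4))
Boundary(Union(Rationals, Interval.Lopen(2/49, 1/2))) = Union(Interval(-oo, 2/49), Interval(1/2, oo))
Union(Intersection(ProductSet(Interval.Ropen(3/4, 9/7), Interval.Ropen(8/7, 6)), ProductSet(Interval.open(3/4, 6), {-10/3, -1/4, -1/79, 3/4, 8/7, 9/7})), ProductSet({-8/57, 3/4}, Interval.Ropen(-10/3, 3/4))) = Union(ProductSet({-8/57, 3/4}, Interval.Ropen(-10/3, 3/4)), ProductSet(Interval.open(3/4, 9/7), {8/7, 9/7}))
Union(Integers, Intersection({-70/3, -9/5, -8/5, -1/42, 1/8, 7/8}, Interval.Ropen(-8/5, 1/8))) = Union({-8/5, -1/42}, Integers)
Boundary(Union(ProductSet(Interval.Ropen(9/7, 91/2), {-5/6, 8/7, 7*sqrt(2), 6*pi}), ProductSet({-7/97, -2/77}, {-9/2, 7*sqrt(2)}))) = Union(ProductSet({-7/97, -2/77}, {-9/2, 7*sqrt(2)}), ProductSet(Interval(9/7, 91/2), {-5/6, 8/7, 7*sqrt(2), 6*pi}))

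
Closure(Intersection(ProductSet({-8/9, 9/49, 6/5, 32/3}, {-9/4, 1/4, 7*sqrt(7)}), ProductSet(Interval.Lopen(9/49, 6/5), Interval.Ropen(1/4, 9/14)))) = ProductSet({6/5}, {1/4})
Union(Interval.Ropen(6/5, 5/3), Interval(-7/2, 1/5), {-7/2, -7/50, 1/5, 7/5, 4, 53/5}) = Union({4, 53/5}, Interval(-7/2, 1/5), Interval.Ropen(6/5, 5/3))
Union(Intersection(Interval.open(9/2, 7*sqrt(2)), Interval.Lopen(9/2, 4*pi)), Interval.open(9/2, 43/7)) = Interval.open(9/2, 7*sqrt(2))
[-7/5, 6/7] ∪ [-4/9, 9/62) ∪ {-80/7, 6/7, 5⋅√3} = {-80/7, 5⋅√3} ∪ [-7/5, 6/7]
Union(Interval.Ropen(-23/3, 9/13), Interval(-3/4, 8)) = Interval(-23/3, 8)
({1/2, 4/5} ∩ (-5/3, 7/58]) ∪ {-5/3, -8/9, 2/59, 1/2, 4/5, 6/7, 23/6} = {-5/3, -8/9, 2/59, 1/2, 4/5, 6/7, 23/6}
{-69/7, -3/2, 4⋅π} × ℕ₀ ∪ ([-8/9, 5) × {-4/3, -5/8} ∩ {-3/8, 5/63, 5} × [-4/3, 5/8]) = ({-3/8, 5/63} × {-4/3, -5/8}) ∪ ({-69/7, -3/2, 4⋅π} × ℕ₀)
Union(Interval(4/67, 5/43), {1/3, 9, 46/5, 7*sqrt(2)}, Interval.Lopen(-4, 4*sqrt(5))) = Union({9, 46/5, 7*sqrt(2)}, Interval.Lopen(-4, 4*sqrt(5)))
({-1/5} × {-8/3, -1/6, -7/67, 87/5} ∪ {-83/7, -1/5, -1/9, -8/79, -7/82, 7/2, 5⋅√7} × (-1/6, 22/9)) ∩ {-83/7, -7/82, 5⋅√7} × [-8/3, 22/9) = {-83/7, -7/82, 5⋅√7} × (-1/6, 22/9)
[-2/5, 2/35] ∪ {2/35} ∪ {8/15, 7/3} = [-2/5, 2/35] ∪ {8/15, 7/3}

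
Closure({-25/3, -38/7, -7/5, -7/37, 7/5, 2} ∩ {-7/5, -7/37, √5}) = {-7/5, -7/37}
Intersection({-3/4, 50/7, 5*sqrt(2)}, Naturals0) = EmptySet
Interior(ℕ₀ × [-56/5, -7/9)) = ∅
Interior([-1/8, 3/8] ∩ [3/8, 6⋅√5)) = ∅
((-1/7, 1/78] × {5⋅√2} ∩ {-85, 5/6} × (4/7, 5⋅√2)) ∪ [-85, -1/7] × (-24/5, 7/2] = [-85, -1/7] × (-24/5, 7/2]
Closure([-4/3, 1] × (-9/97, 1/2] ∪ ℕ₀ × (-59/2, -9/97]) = (ℕ₀ × [-59/2, -9/97]) ∪ ([-4/3, 1] × [-9/97, 1/2])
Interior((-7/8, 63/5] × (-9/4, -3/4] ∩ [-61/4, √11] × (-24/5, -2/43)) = (-7/8, √11) × (-9/4, -3/4)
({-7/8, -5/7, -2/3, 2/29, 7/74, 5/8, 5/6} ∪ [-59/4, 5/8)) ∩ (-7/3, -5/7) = (-7/3, -5/7)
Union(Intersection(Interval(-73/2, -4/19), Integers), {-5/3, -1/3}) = Union({-5/3, -1/3}, Range(-36, 0, 1))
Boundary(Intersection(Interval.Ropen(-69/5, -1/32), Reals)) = {-69/5, -1/32}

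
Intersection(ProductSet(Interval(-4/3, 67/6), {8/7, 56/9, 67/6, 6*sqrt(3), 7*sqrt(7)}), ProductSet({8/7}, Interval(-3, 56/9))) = ProductSet({8/7}, {8/7, 56/9})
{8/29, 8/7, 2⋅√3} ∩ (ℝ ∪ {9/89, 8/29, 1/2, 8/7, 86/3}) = {8/29, 8/7, 2⋅√3}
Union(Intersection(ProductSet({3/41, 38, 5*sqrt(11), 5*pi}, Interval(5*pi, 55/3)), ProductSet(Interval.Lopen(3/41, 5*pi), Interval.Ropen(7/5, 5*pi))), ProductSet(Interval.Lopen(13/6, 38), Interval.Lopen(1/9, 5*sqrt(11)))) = ProductSet(Interval.Lopen(13/6, 38), Interval.Lopen(1/9, 5*sqrt(11)))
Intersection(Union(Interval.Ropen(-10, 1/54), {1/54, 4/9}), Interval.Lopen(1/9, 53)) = {4/9}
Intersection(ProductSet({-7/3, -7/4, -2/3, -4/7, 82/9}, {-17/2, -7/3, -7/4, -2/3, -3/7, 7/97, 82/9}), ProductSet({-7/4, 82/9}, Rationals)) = ProductSet({-7/4, 82/9}, {-17/2, -7/3, -7/4, -2/3, -3/7, 7/97, 82/9})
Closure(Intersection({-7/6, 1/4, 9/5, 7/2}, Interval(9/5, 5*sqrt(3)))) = {9/5, 7/2}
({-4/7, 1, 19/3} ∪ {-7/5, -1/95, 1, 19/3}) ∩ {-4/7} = {-4/7}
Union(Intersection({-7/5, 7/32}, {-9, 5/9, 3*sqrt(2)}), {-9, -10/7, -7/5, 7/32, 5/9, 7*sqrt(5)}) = {-9, -10/7, -7/5, 7/32, 5/9, 7*sqrt(5)}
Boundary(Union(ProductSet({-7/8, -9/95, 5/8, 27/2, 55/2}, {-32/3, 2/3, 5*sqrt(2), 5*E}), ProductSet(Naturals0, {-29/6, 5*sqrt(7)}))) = Union(ProductSet({-7/8, -9/95, 5/8, 27/2, 55/2}, {-32/3, 2/3, 5*sqrt(2), 5*E}), ProductSet(Naturals0, {-29/6, 5*sqrt(7)}))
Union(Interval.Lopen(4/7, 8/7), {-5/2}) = Union({-5/2}, Interval.Lopen(4/7, 8/7))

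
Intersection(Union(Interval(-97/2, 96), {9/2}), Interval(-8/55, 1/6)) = Interval(-8/55, 1/6)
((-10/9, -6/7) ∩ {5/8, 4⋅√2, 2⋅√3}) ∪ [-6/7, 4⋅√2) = [-6/7, 4⋅√2)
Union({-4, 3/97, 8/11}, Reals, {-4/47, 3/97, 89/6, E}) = Reals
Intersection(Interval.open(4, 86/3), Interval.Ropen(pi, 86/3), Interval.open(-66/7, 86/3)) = Interval.open(4, 86/3)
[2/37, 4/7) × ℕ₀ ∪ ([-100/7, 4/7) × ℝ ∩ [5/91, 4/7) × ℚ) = ([2/37, 4/7) × ℕ₀) ∪ ([5/91, 4/7) × ℚ)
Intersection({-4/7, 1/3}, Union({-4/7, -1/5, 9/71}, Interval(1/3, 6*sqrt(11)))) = {-4/7, 1/3}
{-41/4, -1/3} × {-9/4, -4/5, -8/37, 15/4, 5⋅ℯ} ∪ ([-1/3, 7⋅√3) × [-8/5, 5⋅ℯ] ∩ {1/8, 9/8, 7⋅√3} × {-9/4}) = {-41/4, -1/3} × {-9/4, -4/5, -8/37, 15/4, 5⋅ℯ}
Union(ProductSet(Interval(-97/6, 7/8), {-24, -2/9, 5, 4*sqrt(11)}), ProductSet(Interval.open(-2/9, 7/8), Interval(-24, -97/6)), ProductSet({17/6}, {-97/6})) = Union(ProductSet({17/6}, {-97/6}), ProductSet(Interval(-97/6, 7/8), {-24, -2/9, 5, 4*sqrt(11)}), ProductSet(Interval.open(-2/9, 7/8), Interval(-24, -97/6)))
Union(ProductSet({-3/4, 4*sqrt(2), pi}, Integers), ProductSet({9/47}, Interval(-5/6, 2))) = Union(ProductSet({9/47}, Interval(-5/6, 2)), ProductSet({-3/4, 4*sqrt(2), pi}, Integers))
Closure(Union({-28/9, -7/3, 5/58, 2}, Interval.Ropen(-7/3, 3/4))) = Union({-28/9, 2}, Interval(-7/3, 3/4))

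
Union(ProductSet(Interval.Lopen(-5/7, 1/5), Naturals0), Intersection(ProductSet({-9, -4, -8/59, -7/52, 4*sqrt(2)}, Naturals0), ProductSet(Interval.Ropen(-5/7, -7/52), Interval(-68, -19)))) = ProductSet(Interval.Lopen(-5/7, 1/5), Naturals0)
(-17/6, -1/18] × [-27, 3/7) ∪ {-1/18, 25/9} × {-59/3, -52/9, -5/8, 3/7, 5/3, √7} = ((-17/6, -1/18] × [-27, 3/7)) ∪ ({-1/18, 25/9} × {-59/3, -52/9, -5/8, 3/7, 5/3, √7})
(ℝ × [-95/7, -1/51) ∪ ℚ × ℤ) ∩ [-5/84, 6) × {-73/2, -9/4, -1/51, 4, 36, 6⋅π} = ([-5/84, 6) × {-9/4}) ∪ ((ℚ ∩ [-5/84, 6)) × {4, 36})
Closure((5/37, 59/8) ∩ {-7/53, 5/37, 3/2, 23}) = {3/2}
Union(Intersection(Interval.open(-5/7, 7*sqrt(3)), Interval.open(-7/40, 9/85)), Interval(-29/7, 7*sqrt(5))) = Interval(-29/7, 7*sqrt(5))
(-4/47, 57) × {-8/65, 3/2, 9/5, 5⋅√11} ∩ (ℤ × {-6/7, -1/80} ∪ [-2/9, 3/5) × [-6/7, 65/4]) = (-4/47, 3/5) × {-8/65, 3/2, 9/5}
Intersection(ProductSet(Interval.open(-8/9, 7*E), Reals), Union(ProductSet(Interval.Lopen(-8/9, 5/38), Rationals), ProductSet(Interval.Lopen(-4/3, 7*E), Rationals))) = ProductSet(Interval.open(-8/9, 7*E), Rationals)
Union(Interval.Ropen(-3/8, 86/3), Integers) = Union(Integers, Interval.Ropen(-3/8, 86/3))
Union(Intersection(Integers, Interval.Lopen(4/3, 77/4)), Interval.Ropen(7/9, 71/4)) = Union(Interval.Ropen(7/9, 71/4), Range(2, 20, 1))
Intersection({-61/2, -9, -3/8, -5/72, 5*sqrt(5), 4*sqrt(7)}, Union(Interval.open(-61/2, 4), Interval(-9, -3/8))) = {-9, -3/8, -5/72}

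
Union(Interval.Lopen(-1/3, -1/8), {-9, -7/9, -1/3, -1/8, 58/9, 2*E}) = Union({-9, -7/9, 58/9, 2*E}, Interval(-1/3, -1/8))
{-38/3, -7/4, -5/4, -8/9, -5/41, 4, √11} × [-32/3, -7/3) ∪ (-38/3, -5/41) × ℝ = ((-38/3, -5/41) × ℝ) ∪ ({-38/3, -7/4, -5/4, -8/9, -5/41, 4, √11} × [-32/3, -7/3))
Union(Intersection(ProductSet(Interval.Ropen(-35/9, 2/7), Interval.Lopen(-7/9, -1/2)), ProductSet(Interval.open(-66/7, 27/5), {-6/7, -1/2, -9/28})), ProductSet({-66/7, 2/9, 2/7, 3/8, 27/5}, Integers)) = Union(ProductSet({-66/7, 2/9, 2/7, 3/8, 27/5}, Integers), ProductSet(Interval.Ropen(-35/9, 2/7), {-1/2}))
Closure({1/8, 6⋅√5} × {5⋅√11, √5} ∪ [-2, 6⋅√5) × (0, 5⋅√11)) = ({-2, 6⋅√5} × [0, 5⋅√11]) ∪ ({1/8, 6⋅√5} × {5⋅√11, √5}) ∪ ([-2, 6⋅√5] × {0, 5⋅√11}) ∪ ([-2, 6⋅√5) × (0, 5⋅√11))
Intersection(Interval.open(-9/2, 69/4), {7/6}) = {7/6}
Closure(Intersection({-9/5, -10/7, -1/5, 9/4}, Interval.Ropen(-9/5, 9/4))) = {-9/5, -10/7, -1/5}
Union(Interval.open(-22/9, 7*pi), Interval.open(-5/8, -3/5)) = Interval.open(-22/9, 7*pi)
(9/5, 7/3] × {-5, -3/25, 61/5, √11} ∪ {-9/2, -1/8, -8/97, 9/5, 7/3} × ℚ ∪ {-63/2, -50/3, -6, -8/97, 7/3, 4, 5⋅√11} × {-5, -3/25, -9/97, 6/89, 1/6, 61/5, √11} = ({-9/2, -1/8, -8/97, 9/5, 7/3} × ℚ) ∪ ((9/5, 7/3] × {-5, -3/25, 61/5, √11}) ∪ ({-63/2, -50/3, -6, -8/97, 7/3, 4, 5⋅√11} × {-5, -3/25, -9/97, 6/89, 1/6, 61/5, √11})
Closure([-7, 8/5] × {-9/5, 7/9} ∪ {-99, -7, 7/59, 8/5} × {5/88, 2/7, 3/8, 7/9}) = ([-7, 8/5] × {-9/5, 7/9}) ∪ ({-99, -7, 7/59, 8/5} × {5/88, 2/7, 3/8, 7/9})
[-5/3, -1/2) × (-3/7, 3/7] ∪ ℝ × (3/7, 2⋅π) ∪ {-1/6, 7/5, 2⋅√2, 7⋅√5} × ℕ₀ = (ℝ × (3/7, 2⋅π)) ∪ ([-5/3, -1/2) × (-3/7, 3/7]) ∪ ({-1/6, 7/5, 2⋅√2, 7⋅√5} × ℕ₀)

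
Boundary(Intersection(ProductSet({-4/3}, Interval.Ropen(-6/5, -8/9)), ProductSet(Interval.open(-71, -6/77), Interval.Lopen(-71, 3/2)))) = ProductSet({-4/3}, Interval(-6/5, -8/9))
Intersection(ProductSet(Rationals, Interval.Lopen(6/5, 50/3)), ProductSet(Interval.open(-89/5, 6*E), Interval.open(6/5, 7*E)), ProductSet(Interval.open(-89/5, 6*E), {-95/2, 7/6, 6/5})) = EmptySet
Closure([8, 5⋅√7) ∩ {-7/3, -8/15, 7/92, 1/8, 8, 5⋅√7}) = {8}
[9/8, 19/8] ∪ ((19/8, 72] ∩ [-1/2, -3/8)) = [9/8, 19/8]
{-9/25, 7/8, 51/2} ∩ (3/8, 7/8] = {7/8}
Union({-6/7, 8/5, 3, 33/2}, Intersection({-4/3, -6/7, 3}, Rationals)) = {-4/3, -6/7, 8/5, 3, 33/2}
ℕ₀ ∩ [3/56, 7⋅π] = {1, 2, …, 21}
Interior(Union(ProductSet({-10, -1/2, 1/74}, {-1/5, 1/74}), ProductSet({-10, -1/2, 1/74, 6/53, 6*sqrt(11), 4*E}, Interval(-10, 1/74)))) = EmptySet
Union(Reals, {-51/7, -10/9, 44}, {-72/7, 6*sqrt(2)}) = Reals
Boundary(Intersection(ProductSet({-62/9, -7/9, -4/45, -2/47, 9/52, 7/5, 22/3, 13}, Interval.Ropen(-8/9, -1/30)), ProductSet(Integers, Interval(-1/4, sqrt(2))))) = ProductSet({13}, Interval(-1/4, -1/30))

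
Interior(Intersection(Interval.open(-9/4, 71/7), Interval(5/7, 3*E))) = Interval.open(5/7, 3*E)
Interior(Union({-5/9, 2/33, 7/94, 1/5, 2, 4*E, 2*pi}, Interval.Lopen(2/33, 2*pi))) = Interval.open(2/33, 2*pi)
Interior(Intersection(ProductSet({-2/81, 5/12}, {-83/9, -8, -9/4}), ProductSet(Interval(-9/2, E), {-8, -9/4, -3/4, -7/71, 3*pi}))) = EmptySet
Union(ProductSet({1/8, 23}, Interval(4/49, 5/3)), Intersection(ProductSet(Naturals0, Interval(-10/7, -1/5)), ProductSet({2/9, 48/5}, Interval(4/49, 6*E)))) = ProductSet({1/8, 23}, Interval(4/49, 5/3))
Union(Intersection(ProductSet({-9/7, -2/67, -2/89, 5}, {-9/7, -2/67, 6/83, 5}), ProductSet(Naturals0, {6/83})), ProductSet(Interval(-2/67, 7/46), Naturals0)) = Union(ProductSet({5}, {6/83}), ProductSet(Interval(-2/67, 7/46), Naturals0))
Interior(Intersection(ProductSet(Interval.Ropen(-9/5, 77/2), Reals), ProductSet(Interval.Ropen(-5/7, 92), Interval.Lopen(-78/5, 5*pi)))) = ProductSet(Interval.open(-5/7, 77/2), Interval.open(-78/5, 5*pi))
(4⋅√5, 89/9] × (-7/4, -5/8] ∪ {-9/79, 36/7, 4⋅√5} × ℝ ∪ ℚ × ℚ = (ℚ × ℚ) ∪ ({-9/79, 36/7, 4⋅√5} × ℝ) ∪ ((4⋅√5, 89/9] × (-7/4, -5/8])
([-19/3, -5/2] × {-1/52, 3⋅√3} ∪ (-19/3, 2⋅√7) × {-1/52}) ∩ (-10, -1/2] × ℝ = ((-19/3, -1/2] × {-1/52}) ∪ ([-19/3, -5/2] × {-1/52, 3⋅√3})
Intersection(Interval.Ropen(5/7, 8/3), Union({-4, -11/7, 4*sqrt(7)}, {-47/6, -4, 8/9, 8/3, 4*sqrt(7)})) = {8/9}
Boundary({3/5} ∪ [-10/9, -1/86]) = {-10/9, -1/86, 3/5}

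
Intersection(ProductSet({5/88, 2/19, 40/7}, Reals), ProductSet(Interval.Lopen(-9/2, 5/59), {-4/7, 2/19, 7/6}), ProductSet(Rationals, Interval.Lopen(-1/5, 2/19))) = ProductSet({5/88}, {2/19})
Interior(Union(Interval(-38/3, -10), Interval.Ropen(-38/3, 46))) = Interval.open(-38/3, 46)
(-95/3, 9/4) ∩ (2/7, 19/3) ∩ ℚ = ℚ ∩ (2/7, 9/4)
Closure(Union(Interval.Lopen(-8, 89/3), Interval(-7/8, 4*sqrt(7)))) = Interval(-8, 89/3)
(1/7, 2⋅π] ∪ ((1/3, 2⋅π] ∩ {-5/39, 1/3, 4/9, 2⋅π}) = (1/7, 2⋅π]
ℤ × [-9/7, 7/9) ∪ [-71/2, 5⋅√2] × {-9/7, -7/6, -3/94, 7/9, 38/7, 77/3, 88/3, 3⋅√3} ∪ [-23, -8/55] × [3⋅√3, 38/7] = (ℤ × [-9/7, 7/9)) ∪ ([-23, -8/55] × [3⋅√3, 38/7]) ∪ ([-71/2, 5⋅√2] × {-9/7, -7/6, -3/94, 7/9, 38/7, 77/3, 88/3, 3⋅√3})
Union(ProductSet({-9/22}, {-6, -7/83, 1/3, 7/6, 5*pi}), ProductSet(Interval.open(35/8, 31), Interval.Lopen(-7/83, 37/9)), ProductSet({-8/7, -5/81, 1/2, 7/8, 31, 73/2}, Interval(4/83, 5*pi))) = Union(ProductSet({-9/22}, {-6, -7/83, 1/3, 7/6, 5*pi}), ProductSet({-8/7, -5/81, 1/2, 7/8, 31, 73/2}, Interval(4/83, 5*pi)), ProductSet(Interval.open(35/8, 31), Interval.Lopen(-7/83, 37/9)))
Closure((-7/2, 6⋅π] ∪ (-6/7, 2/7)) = [-7/2, 6⋅π]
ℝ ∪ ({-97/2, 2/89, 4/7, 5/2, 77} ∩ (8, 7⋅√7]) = ℝ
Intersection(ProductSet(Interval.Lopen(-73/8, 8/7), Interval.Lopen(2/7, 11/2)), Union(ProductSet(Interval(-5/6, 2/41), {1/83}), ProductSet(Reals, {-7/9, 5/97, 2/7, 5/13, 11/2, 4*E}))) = ProductSet(Interval.Lopen(-73/8, 8/7), {5/13, 11/2})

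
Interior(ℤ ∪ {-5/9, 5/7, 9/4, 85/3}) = ∅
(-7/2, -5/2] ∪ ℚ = ℚ ∪ [-7/2, -5/2]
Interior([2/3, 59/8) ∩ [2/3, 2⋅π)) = (2/3, 2⋅π)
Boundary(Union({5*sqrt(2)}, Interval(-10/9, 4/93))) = {-10/9, 4/93, 5*sqrt(2)}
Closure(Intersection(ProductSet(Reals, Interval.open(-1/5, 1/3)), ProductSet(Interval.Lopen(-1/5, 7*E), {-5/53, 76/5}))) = ProductSet(Interval(-1/5, 7*E), {-5/53})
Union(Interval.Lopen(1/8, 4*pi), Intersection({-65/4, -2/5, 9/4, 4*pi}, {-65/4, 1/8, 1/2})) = Union({-65/4}, Interval.Lopen(1/8, 4*pi))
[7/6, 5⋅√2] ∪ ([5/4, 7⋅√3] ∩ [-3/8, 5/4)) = [7/6, 5⋅√2]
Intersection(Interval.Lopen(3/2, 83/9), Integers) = Range(2, 10, 1)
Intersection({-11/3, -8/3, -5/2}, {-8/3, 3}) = {-8/3}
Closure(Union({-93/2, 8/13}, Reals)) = Reals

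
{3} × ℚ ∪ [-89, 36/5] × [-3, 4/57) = ({3} × ℚ) ∪ ([-89, 36/5] × [-3, 4/57))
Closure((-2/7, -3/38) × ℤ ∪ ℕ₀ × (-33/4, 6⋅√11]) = ([-2/7, -3/38] × ℤ) ∪ (ℕ₀ × [-33/4, 6⋅√11])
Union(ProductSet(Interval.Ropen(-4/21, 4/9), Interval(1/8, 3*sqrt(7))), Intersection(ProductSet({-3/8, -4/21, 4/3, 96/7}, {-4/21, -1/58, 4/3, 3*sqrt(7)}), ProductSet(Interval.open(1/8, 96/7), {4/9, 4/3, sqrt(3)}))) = Union(ProductSet({4/3}, {4/3}), ProductSet(Interval.Ropen(-4/21, 4/9), Interval(1/8, 3*sqrt(7))))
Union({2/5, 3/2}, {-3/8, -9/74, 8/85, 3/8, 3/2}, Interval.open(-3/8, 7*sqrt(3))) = Interval.Ropen(-3/8, 7*sqrt(3))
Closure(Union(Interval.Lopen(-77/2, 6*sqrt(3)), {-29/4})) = Interval(-77/2, 6*sqrt(3))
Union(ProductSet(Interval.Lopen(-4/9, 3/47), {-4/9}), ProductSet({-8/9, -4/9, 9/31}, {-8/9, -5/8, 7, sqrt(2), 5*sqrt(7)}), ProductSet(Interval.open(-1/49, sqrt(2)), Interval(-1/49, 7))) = Union(ProductSet({-8/9, -4/9, 9/31}, {-8/9, -5/8, 7, sqrt(2), 5*sqrt(7)}), ProductSet(Interval.Lopen(-4/9, 3/47), {-4/9}), ProductSet(Interval.open(-1/49, sqrt(2)), Interval(-1/49, 7)))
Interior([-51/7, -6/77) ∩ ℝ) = (-51/7, -6/77)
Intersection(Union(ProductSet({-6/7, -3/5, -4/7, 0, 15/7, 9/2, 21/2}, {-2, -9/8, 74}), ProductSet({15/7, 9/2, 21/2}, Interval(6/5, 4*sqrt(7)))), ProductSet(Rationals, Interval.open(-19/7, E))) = Union(ProductSet({15/7, 9/2, 21/2}, Interval.Ropen(6/5, E)), ProductSet({-6/7, -3/5, -4/7, 0, 15/7, 9/2, 21/2}, {-2, -9/8}))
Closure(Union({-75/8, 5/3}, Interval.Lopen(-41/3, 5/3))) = Interval(-41/3, 5/3)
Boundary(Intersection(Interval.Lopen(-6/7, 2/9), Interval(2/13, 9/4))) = {2/13, 2/9}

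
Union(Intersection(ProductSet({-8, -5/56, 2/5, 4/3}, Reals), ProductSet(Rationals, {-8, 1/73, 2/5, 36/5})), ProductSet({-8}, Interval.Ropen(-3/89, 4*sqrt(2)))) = Union(ProductSet({-8}, Interval.Ropen(-3/89, 4*sqrt(2))), ProductSet({-8, -5/56, 2/5, 4/3}, {-8, 1/73, 2/5, 36/5}))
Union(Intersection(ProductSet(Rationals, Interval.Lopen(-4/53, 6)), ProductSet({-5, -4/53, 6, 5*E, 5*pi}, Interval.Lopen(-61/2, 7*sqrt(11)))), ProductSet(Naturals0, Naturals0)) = Union(ProductSet({-5, -4/53, 6}, Interval.Lopen(-4/53, 6)), ProductSet(Naturals0, Naturals0))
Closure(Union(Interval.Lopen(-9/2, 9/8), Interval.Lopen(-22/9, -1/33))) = Interval(-9/2, 9/8)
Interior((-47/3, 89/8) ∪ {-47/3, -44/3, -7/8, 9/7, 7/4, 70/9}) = (-47/3, 89/8)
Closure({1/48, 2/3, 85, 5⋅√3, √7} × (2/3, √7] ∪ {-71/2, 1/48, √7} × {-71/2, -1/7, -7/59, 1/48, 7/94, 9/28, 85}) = ({-71/2, 1/48, √7} × {-71/2, -1/7, -7/59, 1/48, 7/94, 9/28, 85}) ∪ ({1/48, 2/3, 85, 5⋅√3, √7} × [2/3, √7])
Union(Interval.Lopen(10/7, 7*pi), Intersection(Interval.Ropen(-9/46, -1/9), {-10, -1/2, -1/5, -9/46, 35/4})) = Union({-9/46}, Interval.Lopen(10/7, 7*pi))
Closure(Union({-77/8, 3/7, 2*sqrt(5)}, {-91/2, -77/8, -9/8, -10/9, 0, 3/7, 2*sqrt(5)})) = {-91/2, -77/8, -9/8, -10/9, 0, 3/7, 2*sqrt(5)}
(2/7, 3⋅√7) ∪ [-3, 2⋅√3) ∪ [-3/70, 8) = [-3, 8)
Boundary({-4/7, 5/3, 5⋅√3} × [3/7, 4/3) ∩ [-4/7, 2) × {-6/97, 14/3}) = ∅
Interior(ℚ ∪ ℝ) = ℝ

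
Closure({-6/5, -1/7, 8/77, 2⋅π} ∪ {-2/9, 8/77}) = {-6/5, -2/9, -1/7, 8/77, 2⋅π}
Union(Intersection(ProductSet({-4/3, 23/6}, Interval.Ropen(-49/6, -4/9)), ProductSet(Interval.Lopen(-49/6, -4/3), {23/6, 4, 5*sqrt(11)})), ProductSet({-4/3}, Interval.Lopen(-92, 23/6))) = ProductSet({-4/3}, Interval.Lopen(-92, 23/6))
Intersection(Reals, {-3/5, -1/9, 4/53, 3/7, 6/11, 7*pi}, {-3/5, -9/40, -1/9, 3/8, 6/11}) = {-3/5, -1/9, 6/11}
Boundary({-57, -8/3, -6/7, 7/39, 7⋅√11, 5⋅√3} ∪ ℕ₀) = {-57, -8/3, -6/7, 7/39, 7⋅√11, 5⋅√3} ∪ ℕ₀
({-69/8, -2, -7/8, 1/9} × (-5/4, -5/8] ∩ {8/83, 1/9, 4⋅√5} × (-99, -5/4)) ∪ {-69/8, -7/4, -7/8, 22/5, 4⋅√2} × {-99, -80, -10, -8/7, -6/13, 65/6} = {-69/8, -7/4, -7/8, 22/5, 4⋅√2} × {-99, -80, -10, -8/7, -6/13, 65/6}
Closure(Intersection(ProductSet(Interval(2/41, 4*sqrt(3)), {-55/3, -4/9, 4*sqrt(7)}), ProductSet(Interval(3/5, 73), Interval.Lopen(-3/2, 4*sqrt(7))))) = ProductSet(Interval(3/5, 4*sqrt(3)), {-4/9, 4*sqrt(7)})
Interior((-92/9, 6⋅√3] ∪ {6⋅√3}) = (-92/9, 6⋅√3)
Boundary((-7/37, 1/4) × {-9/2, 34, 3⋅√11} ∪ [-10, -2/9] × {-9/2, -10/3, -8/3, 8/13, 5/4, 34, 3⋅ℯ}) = ([-7/37, 1/4] × {-9/2, 34, 3⋅√11}) ∪ ([-10, -2/9] × {-9/2, -10/3, -8/3, 8/13, 5/4, 34, 3⋅ℯ})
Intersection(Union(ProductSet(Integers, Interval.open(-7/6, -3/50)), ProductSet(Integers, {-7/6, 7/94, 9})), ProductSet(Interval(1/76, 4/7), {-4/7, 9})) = EmptySet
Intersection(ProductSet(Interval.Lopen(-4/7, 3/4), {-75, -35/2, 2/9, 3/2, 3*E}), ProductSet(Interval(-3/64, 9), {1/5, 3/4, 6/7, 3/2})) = ProductSet(Interval(-3/64, 3/4), {3/2})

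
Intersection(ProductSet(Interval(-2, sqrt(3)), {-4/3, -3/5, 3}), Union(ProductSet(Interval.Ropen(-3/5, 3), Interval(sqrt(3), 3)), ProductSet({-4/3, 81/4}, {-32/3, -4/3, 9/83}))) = Union(ProductSet({-4/3}, {-4/3}), ProductSet(Interval(-3/5, sqrt(3)), {3}))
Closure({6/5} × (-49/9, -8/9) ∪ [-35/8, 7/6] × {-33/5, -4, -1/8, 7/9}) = ({6/5} × [-49/9, -8/9]) ∪ ([-35/8, 7/6] × {-33/5, -4, -1/8, 7/9})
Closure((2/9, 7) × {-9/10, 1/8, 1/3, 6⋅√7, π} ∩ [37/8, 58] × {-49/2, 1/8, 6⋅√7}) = [37/8, 7] × {1/8, 6⋅√7}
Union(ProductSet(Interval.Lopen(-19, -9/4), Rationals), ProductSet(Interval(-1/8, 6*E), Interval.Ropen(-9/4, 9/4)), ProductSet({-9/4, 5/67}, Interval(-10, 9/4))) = Union(ProductSet({-9/4, 5/67}, Interval(-10, 9/4)), ProductSet(Interval.Lopen(-19, -9/4), Rationals), ProductSet(Interval(-1/8, 6*E), Interval.Ropen(-9/4, 9/4)))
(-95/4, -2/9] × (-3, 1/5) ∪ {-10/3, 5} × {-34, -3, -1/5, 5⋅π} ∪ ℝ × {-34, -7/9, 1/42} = (ℝ × {-34, -7/9, 1/42}) ∪ ({-10/3, 5} × {-34, -3, -1/5, 5⋅π}) ∪ ((-95/4, -2/9] × (-3, 1/5))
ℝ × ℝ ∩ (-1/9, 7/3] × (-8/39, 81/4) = (-1/9, 7/3] × (-8/39, 81/4)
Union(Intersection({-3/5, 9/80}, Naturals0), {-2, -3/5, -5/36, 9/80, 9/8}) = {-2, -3/5, -5/36, 9/80, 9/8}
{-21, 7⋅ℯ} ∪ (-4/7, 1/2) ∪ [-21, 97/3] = [-21, 97/3]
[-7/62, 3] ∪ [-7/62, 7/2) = [-7/62, 7/2)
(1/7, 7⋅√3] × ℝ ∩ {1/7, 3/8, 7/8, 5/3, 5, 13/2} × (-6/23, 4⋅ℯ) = {3/8, 7/8, 5/3, 5, 13/2} × (-6/23, 4⋅ℯ)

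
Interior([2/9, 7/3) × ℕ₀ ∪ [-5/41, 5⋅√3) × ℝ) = (-5/41, 5⋅√3) × ℝ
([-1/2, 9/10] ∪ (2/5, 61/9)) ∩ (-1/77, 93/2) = (-1/77, 61/9)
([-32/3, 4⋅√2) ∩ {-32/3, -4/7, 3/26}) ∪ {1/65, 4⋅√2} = {-32/3, -4/7, 1/65, 3/26, 4⋅√2}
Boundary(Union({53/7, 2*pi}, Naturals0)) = Union({53/7, 2*pi}, Naturals0)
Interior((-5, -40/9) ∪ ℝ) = (-∞, ∞)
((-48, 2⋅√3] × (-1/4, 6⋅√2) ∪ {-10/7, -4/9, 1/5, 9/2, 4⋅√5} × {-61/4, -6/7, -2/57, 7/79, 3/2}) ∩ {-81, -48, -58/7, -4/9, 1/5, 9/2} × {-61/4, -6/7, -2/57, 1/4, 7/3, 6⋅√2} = ({-58/7, -4/9, 1/5} × {-2/57, 1/4, 7/3}) ∪ ({-4/9, 1/5, 9/2} × {-61/4, -6/7, -2/57})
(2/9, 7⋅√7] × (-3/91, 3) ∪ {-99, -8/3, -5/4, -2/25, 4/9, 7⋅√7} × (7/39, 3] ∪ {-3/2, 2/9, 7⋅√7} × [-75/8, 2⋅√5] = ((2/9, 7⋅√7] × (-3/91, 3)) ∪ ({-99, -8/3, -5/4, -2/25, 4/9, 7⋅√7} × (7/39, 3]) ∪ ({-3/2, 2/9, 7⋅√7} × [-75/8, 2⋅√5])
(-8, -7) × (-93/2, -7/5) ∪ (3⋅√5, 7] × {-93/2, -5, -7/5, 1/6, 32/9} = ((-8, -7) × (-93/2, -7/5)) ∪ ((3⋅√5, 7] × {-93/2, -5, -7/5, 1/6, 32/9})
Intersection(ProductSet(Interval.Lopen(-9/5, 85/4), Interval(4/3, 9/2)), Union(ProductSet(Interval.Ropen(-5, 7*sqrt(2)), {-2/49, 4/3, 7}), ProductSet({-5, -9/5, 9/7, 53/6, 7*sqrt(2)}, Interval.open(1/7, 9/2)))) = Union(ProductSet({9/7, 53/6, 7*sqrt(2)}, Interval.Ropen(4/3, 9/2)), ProductSet(Interval.open(-9/5, 7*sqrt(2)), {4/3}))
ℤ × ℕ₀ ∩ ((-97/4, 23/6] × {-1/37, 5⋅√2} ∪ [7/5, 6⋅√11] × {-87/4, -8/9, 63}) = {2, 3, …, 19} × {63}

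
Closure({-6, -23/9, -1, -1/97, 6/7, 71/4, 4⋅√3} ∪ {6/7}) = {-6, -23/9, -1, -1/97, 6/7, 71/4, 4⋅√3}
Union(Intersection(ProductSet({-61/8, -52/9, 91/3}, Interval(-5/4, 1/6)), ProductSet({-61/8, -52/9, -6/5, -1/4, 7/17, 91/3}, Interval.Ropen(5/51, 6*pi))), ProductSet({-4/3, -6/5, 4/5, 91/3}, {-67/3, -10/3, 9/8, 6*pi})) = Union(ProductSet({-61/8, -52/9, 91/3}, Interval(5/51, 1/6)), ProductSet({-4/3, -6/5, 4/5, 91/3}, {-67/3, -10/3, 9/8, 6*pi}))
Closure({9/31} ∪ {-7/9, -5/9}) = {-7/9, -5/9, 9/31}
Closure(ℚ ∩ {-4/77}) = {-4/77}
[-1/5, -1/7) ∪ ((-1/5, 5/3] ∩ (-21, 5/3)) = [-1/5, 5/3)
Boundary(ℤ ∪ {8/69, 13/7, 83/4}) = ℤ ∪ {8/69, 13/7, 83/4}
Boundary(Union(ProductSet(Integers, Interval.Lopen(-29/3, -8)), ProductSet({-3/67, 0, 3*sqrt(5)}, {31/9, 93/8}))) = Union(ProductSet({-3/67, 0, 3*sqrt(5)}, {31/9, 93/8}), ProductSet(Integers, Interval(-29/3, -8)))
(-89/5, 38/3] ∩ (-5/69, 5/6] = (-5/69, 5/6]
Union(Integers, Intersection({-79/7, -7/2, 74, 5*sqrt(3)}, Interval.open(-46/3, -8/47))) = Union({-79/7, -7/2}, Integers)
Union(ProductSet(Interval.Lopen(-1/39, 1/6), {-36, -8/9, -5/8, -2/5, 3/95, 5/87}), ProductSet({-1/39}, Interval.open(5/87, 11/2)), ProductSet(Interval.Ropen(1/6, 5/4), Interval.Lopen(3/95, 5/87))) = Union(ProductSet({-1/39}, Interval.open(5/87, 11/2)), ProductSet(Interval.Lopen(-1/39, 1/6), {-36, -8/9, -5/8, -2/5, 3/95, 5/87}), ProductSet(Interval.Ropen(1/6, 5/4), Interval.Lopen(3/95, 5/87)))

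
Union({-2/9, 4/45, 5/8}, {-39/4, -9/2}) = {-39/4, -9/2, -2/9, 4/45, 5/8}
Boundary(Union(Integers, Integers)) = Integers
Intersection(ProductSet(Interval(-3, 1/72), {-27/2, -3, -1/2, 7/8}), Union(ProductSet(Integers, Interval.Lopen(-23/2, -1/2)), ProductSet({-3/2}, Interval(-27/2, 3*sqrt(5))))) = Union(ProductSet({-3/2}, {-27/2, -3, -1/2, 7/8}), ProductSet(Range(-3, 1, 1), {-3, -1/2}))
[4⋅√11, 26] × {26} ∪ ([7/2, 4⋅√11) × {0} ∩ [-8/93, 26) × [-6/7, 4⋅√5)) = ([7/2, 4⋅√11) × {0}) ∪ ([4⋅√11, 26] × {26})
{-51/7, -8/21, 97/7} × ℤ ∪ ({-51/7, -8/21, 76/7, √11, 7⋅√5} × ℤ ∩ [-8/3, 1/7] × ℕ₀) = {-51/7, -8/21, 97/7} × ℤ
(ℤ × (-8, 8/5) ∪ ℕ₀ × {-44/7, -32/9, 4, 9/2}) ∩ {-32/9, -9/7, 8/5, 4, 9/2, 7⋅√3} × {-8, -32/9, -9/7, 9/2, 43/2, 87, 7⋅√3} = {4} × {-32/9, -9/7, 9/2}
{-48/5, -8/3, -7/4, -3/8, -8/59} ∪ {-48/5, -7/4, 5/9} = {-48/5, -8/3, -7/4, -3/8, -8/59, 5/9}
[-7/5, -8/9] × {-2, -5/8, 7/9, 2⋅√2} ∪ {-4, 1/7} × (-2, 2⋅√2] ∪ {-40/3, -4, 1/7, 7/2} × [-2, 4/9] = ({-40/3, -4, 1/7, 7/2} × [-2, 4/9]) ∪ ({-4, 1/7} × (-2, 2⋅√2]) ∪ ([-7/5, -8/9] × {-2, -5/8, 7/9, 2⋅√2})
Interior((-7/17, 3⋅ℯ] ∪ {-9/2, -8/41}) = (-7/17, 3⋅ℯ)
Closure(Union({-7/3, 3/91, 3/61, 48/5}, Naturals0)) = Union({-7/3, 3/91, 3/61, 48/5}, Naturals0)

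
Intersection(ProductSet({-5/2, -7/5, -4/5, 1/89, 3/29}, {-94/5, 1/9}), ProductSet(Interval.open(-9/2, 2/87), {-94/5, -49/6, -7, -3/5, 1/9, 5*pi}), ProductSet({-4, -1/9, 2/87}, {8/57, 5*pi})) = EmptySet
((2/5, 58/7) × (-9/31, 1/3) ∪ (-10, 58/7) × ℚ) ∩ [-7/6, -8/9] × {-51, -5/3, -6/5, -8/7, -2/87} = [-7/6, -8/9] × {-51, -5/3, -6/5, -8/7, -2/87}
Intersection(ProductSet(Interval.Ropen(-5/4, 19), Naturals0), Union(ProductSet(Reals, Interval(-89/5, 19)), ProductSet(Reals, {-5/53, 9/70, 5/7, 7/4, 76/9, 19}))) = ProductSet(Interval.Ropen(-5/4, 19), Range(0, 20, 1))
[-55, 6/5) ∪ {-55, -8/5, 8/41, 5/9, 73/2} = [-55, 6/5) ∪ {73/2}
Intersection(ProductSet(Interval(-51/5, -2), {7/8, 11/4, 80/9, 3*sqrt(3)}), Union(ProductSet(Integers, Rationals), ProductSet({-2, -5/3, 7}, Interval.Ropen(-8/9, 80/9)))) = Union(ProductSet({-2}, {7/8, 11/4, 3*sqrt(3)}), ProductSet(Range(-10, -1, 1), {7/8, 11/4, 80/9}))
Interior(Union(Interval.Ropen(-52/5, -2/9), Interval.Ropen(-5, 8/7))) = Interval.open(-52/5, 8/7)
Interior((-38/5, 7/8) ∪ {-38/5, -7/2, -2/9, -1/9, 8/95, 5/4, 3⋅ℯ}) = (-38/5, 7/8)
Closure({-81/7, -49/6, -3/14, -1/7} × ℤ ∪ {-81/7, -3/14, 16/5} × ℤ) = {-81/7, -49/6, -3/14, -1/7, 16/5} × ℤ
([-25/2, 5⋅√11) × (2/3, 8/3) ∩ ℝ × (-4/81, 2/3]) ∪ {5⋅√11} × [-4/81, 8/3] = {5⋅√11} × [-4/81, 8/3]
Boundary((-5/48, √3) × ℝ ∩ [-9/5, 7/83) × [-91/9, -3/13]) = ({-5/48, 7/83} × [-91/9, -3/13]) ∪ ([-5/48, 7/83] × {-91/9, -3/13})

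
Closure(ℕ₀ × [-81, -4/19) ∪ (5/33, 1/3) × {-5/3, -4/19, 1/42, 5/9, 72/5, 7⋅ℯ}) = (ℕ₀ × [-81, -4/19]) ∪ ([5/33, 1/3] × {-5/3, -4/19, 1/42, 5/9, 72/5, 7⋅ℯ})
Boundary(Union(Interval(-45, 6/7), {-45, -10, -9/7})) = {-45, 6/7}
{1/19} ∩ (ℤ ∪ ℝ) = {1/19}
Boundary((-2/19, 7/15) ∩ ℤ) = {0}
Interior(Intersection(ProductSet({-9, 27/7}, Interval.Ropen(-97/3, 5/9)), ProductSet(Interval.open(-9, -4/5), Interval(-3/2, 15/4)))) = EmptySet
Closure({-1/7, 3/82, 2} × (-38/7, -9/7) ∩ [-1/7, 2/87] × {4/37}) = ∅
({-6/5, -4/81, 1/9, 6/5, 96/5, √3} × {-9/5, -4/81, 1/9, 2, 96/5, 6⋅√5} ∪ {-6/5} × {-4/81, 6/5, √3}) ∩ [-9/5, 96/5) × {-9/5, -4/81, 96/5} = {-6/5, -4/81, 1/9, 6/5, √3} × {-9/5, -4/81, 96/5}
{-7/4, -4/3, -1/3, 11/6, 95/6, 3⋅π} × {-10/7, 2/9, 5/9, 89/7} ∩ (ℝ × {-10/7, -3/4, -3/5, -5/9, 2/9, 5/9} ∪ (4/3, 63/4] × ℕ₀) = {-7/4, -4/3, -1/3, 11/6, 95/6, 3⋅π} × {-10/7, 2/9, 5/9}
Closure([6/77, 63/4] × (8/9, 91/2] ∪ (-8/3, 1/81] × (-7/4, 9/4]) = ({-8/3, 1/81} × [-7/4, 9/4]) ∪ ([-8/3, 1/81] × {-7/4, 9/4}) ∪ ((-8/3, 1/81] × (-7/4, 9/4]) ∪ ([6/77, 63/4] × [8/9, 91/2])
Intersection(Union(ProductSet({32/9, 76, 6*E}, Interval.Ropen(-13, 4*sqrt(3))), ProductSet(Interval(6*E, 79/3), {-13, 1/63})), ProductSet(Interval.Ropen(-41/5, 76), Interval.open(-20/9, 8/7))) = Union(ProductSet({32/9, 6*E}, Interval.open(-20/9, 8/7)), ProductSet(Interval(6*E, 79/3), {1/63}))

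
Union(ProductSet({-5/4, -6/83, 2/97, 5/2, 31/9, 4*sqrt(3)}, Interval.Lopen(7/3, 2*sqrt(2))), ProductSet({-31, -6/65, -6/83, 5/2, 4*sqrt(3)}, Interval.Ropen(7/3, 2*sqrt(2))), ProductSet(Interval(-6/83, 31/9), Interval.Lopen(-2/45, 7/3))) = Union(ProductSet({-31, -6/65, -6/83, 5/2, 4*sqrt(3)}, Interval.Ropen(7/3, 2*sqrt(2))), ProductSet({-5/4, -6/83, 2/97, 5/2, 31/9, 4*sqrt(3)}, Interval.Lopen(7/3, 2*sqrt(2))), ProductSet(Interval(-6/83, 31/9), Interval.Lopen(-2/45, 7/3)))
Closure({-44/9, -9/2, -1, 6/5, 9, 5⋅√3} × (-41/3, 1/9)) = {-44/9, -9/2, -1, 6/5, 9, 5⋅√3} × [-41/3, 1/9]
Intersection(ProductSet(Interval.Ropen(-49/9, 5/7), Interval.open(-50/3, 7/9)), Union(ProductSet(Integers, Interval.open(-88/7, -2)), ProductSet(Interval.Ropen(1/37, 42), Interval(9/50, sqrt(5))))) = Union(ProductSet(Interval.Ropen(1/37, 5/7), Interval.Ropen(9/50, 7/9)), ProductSet(Range(-5, 1, 1), Interval.open(-88/7, -2)))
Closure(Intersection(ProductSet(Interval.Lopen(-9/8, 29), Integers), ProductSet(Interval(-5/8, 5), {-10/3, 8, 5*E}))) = ProductSet(Interval(-5/8, 5), {8})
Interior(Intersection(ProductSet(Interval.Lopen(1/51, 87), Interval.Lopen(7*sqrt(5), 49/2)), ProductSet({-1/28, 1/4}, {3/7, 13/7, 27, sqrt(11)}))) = EmptySet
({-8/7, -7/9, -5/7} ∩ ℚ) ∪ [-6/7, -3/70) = {-8/7} ∪ [-6/7, -3/70)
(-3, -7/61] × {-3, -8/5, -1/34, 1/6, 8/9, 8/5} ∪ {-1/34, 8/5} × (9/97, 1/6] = ({-1/34, 8/5} × (9/97, 1/6]) ∪ ((-3, -7/61] × {-3, -8/5, -1/34, 1/6, 8/9, 8/5})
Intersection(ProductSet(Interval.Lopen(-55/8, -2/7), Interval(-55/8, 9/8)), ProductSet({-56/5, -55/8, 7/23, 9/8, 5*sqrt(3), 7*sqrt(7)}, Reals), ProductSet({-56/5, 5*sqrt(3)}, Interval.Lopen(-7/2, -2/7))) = EmptySet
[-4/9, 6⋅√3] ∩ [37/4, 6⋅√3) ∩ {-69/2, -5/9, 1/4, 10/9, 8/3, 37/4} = {37/4}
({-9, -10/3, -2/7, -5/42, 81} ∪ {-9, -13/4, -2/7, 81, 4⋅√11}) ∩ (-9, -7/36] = {-10/3, -13/4, -2/7}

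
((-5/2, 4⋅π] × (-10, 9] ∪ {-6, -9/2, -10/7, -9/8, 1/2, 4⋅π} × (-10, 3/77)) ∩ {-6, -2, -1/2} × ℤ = ({-6} × {-9, -8, …, 0}) ∪ ({-2, -1/2} × {-9, -8, …, 9})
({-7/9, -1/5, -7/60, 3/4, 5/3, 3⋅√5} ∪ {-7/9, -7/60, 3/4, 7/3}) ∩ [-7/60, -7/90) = {-7/60}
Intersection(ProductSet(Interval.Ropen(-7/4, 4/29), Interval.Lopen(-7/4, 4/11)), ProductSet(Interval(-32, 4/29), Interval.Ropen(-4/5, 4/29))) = ProductSet(Interval.Ropen(-7/4, 4/29), Interval.Ropen(-4/5, 4/29))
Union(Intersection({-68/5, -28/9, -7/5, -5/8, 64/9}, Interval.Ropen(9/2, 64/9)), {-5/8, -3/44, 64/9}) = {-5/8, -3/44, 64/9}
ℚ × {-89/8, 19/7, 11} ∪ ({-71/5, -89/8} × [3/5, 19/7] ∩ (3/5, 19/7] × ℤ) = ℚ × {-89/8, 19/7, 11}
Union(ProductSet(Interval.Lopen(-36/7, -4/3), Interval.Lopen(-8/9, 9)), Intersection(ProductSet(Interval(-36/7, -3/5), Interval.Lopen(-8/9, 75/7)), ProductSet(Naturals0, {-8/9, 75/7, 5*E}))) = ProductSet(Interval.Lopen(-36/7, -4/3), Interval.Lopen(-8/9, 9))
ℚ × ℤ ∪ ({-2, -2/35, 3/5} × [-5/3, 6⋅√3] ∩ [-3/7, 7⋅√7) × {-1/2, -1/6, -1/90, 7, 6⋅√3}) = (ℚ × ℤ) ∪ ({-2/35, 3/5} × {-1/2, -1/6, -1/90, 7, 6⋅√3})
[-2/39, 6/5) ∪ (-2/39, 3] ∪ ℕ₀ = [-2/39, 3] ∪ ℕ₀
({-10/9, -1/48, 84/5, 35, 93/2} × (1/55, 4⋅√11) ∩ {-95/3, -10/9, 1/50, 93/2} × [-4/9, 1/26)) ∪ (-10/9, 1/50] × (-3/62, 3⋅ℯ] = ({-10/9, 93/2} × (1/55, 1/26)) ∪ ((-10/9, 1/50] × (-3/62, 3⋅ℯ])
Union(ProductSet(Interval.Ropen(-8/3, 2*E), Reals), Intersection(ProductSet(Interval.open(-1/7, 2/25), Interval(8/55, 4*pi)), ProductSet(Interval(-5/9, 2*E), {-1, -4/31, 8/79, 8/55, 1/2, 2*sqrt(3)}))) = ProductSet(Interval.Ropen(-8/3, 2*E), Reals)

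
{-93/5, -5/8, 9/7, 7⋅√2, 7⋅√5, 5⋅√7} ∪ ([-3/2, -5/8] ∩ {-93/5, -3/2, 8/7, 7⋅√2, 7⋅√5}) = {-93/5, -3/2, -5/8, 9/7, 7⋅√2, 7⋅√5, 5⋅√7}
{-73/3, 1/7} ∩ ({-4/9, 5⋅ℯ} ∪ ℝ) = {-73/3, 1/7}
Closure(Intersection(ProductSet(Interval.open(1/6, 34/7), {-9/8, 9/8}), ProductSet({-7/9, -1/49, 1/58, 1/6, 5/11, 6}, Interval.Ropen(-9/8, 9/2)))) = ProductSet({5/11}, {-9/8, 9/8})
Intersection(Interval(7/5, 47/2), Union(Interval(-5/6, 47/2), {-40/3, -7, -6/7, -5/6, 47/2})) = Interval(7/5, 47/2)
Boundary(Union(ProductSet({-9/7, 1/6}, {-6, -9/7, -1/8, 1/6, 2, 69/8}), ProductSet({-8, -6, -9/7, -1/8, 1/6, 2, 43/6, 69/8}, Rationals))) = ProductSet({-8, -6, -9/7, -1/8, 1/6, 2, 43/6, 69/8}, Reals)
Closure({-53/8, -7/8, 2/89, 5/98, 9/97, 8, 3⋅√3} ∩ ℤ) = {8}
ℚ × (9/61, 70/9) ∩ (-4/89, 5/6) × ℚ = (ℚ ∩ (-4/89, 5/6)) × (ℚ ∩ (9/61, 70/9))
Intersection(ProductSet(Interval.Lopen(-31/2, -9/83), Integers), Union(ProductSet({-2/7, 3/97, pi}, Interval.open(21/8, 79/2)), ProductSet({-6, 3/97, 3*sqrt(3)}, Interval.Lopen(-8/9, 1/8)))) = Union(ProductSet({-6}, Range(0, 1, 1)), ProductSet({-2/7}, Range(3, 40, 1)))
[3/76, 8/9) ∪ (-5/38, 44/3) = (-5/38, 44/3)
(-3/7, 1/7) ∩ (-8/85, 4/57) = (-8/85, 4/57)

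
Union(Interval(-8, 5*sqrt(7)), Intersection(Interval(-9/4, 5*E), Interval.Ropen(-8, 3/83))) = Interval(-8, 5*sqrt(7))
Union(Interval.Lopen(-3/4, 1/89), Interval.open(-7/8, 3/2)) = Interval.open(-7/8, 3/2)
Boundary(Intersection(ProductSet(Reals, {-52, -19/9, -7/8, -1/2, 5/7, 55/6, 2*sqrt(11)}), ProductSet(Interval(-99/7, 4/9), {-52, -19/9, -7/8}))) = ProductSet(Interval(-99/7, 4/9), {-52, -19/9, -7/8})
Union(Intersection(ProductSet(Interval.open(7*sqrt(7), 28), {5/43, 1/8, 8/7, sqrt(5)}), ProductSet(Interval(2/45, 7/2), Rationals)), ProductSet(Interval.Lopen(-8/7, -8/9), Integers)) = ProductSet(Interval.Lopen(-8/7, -8/9), Integers)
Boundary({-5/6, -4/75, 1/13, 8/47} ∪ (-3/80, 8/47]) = {-5/6, -4/75, -3/80, 8/47}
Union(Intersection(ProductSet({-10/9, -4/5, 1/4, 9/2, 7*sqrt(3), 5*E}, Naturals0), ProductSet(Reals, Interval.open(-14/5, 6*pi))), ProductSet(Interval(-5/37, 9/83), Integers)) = Union(ProductSet({-10/9, -4/5, 1/4, 9/2, 7*sqrt(3), 5*E}, Range(0, 19, 1)), ProductSet(Interval(-5/37, 9/83), Integers))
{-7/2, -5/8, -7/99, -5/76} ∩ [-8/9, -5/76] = {-5/8, -7/99, -5/76}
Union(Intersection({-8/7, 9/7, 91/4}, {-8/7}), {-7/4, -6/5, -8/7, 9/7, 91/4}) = {-7/4, -6/5, -8/7, 9/7, 91/4}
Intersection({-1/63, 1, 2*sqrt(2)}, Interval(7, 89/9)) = EmptySet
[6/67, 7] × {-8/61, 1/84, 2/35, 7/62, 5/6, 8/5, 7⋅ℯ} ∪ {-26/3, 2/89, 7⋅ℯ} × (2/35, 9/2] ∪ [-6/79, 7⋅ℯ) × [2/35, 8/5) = ({-26/3, 2/89, 7⋅ℯ} × (2/35, 9/2]) ∪ ([-6/79, 7⋅ℯ) × [2/35, 8/5)) ∪ ([6/67, 7] × {-8/61, 1/84, 2/35, 7/62, 5/6, 8/5, 7⋅ℯ})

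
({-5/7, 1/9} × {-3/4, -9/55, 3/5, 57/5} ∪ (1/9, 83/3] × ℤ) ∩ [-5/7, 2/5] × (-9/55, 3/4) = ({-5/7, 1/9} × {3/5}) ∪ ((1/9, 2/5] × {0})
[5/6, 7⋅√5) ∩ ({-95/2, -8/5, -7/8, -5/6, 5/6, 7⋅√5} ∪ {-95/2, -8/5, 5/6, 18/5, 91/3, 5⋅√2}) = {5/6, 18/5, 5⋅√2}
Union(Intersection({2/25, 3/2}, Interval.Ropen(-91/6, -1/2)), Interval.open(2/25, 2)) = Interval.open(2/25, 2)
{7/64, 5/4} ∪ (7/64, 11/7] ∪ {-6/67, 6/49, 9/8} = {-6/67} ∪ [7/64, 11/7]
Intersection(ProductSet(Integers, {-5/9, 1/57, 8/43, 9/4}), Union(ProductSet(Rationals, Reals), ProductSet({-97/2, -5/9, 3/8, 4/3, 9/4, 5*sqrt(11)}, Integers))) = ProductSet(Integers, {-5/9, 1/57, 8/43, 9/4})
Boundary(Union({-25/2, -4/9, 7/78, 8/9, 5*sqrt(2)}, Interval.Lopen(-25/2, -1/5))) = {-25/2, -1/5, 7/78, 8/9, 5*sqrt(2)}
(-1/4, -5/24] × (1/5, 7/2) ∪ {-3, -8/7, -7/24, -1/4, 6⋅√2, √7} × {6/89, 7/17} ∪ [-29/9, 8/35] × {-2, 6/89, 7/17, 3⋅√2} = ((-1/4, -5/24] × (1/5, 7/2)) ∪ ([-29/9, 8/35] × {-2, 6/89, 7/17, 3⋅√2}) ∪ ({-3, -8/7, -7/24, -1/4, 6⋅√2, √7} × {6/89, 7/17})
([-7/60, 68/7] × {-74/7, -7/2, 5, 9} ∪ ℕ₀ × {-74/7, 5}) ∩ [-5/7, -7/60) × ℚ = ∅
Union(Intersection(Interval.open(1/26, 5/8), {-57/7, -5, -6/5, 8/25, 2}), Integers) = Union({8/25}, Integers)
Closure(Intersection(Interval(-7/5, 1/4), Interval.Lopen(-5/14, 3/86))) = Interval(-5/14, 3/86)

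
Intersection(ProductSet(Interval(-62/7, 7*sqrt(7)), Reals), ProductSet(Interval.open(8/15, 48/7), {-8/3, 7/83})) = ProductSet(Interval.open(8/15, 48/7), {-8/3, 7/83})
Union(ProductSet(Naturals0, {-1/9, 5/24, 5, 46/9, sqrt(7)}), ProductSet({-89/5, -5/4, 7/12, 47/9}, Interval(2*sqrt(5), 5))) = Union(ProductSet({-89/5, -5/4, 7/12, 47/9}, Interval(2*sqrt(5), 5)), ProductSet(Naturals0, {-1/9, 5/24, 5, 46/9, sqrt(7)}))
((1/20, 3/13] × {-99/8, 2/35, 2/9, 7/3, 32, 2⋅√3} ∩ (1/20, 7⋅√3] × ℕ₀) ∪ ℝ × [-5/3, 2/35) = (ℝ × [-5/3, 2/35)) ∪ ((1/20, 3/13] × {32})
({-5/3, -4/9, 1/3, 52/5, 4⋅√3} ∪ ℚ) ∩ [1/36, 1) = ℚ ∩ [1/36, 1)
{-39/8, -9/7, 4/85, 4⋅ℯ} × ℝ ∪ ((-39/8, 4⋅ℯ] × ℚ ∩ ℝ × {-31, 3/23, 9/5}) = ({-39/8, -9/7, 4/85, 4⋅ℯ} × ℝ) ∪ ((-39/8, 4⋅ℯ] × {-31, 3/23, 9/5})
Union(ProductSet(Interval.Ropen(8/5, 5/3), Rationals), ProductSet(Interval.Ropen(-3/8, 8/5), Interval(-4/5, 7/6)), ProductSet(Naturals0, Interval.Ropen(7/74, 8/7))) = Union(ProductSet(Interval.Ropen(-3/8, 8/5), Interval(-4/5, 7/6)), ProductSet(Interval.Ropen(8/5, 5/3), Rationals), ProductSet(Naturals0, Interval.Ropen(7/74, 8/7)))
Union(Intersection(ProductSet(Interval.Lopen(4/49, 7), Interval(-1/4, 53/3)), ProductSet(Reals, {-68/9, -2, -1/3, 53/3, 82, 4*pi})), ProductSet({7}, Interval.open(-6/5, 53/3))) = Union(ProductSet({7}, Interval.open(-6/5, 53/3)), ProductSet(Interval.Lopen(4/49, 7), {53/3, 4*pi}))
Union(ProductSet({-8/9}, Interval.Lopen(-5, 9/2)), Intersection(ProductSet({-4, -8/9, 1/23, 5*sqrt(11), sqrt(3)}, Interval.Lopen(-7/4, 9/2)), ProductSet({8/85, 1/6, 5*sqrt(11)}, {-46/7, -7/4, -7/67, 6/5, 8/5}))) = Union(ProductSet({-8/9}, Interval.Lopen(-5, 9/2)), ProductSet({5*sqrt(11)}, {-7/67, 6/5, 8/5}))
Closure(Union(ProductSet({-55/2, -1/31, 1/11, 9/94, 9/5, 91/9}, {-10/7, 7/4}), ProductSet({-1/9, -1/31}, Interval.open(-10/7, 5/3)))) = Union(ProductSet({-1/9, -1/31}, Interval(-10/7, 5/3)), ProductSet({-55/2, -1/31, 1/11, 9/94, 9/5, 91/9}, {-10/7, 7/4}))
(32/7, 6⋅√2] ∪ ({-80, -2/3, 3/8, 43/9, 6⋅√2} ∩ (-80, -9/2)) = (32/7, 6⋅√2]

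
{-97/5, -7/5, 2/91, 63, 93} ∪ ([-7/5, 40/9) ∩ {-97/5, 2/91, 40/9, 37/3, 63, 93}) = {-97/5, -7/5, 2/91, 63, 93}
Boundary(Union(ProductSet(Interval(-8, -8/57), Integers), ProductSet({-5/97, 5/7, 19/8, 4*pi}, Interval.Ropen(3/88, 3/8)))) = Union(ProductSet({-5/97, 5/7, 19/8, 4*pi}, Interval(3/88, 3/8)), ProductSet(Interval(-8, -8/57), Integers))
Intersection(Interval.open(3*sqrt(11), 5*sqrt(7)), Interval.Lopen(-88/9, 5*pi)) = Interval.open(3*sqrt(11), 5*sqrt(7))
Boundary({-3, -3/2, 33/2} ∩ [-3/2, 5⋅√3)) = {-3/2}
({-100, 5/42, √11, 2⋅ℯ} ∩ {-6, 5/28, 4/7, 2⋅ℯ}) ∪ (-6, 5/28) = (-6, 5/28) ∪ {2⋅ℯ}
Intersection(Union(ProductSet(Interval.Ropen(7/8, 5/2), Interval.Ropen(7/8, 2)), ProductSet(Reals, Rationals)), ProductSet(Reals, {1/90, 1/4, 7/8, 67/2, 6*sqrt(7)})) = ProductSet(Reals, {1/90, 1/4, 7/8, 67/2})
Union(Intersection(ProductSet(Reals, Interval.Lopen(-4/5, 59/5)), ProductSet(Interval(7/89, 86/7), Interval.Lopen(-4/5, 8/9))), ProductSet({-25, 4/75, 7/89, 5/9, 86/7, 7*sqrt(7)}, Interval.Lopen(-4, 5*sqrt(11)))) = Union(ProductSet({-25, 4/75, 7/89, 5/9, 86/7, 7*sqrt(7)}, Interval.Lopen(-4, 5*sqrt(11))), ProductSet(Interval(7/89, 86/7), Interval.Lopen(-4/5, 8/9)))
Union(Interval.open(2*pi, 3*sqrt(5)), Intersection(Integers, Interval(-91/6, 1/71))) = Union(Interval.open(2*pi, 3*sqrt(5)), Range(-15, 1, 1))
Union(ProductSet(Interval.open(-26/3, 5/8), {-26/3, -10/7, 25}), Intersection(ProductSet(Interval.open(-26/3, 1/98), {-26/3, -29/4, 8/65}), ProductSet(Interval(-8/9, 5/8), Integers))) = ProductSet(Interval.open(-26/3, 5/8), {-26/3, -10/7, 25})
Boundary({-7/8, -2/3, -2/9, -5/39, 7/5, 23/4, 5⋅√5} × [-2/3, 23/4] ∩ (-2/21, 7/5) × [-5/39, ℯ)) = ∅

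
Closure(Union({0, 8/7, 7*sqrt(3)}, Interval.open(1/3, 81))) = Union({0}, Interval(1/3, 81))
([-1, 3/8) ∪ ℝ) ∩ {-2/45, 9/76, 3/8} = {-2/45, 9/76, 3/8}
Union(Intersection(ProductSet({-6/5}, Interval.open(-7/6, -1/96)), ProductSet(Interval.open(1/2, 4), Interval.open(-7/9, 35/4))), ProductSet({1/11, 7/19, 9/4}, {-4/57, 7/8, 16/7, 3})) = ProductSet({1/11, 7/19, 9/4}, {-4/57, 7/8, 16/7, 3})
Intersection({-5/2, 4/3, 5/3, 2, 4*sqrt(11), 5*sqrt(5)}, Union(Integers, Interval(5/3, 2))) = {5/3, 2}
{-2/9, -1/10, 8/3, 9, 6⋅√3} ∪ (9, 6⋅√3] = {-2/9, -1/10, 8/3} ∪ [9, 6⋅√3]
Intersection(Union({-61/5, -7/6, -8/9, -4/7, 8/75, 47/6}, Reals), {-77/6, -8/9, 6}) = {-77/6, -8/9, 6}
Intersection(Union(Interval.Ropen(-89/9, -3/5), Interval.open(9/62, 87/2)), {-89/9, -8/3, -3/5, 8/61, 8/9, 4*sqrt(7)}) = {-89/9, -8/3, 8/9, 4*sqrt(7)}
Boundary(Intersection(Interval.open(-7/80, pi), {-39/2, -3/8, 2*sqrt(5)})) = EmptySet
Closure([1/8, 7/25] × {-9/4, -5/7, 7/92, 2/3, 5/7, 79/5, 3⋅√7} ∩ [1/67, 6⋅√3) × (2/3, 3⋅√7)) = [1/8, 7/25] × {5/7}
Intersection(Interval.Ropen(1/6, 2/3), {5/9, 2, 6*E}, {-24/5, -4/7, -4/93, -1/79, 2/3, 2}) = EmptySet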